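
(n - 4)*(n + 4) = n^2 - 16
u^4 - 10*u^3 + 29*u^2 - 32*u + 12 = (u - 6)*(u - 2)*(u - 1)^2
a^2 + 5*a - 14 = (a - 2)*(a + 7)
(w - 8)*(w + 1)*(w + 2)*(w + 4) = w^4 - w^3 - 42*w^2 - 104*w - 64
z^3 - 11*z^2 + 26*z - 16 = (z - 8)*(z - 2)*(z - 1)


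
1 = 1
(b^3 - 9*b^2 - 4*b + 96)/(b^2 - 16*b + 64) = (b^2 - b - 12)/(b - 8)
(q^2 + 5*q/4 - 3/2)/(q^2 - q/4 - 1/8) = 2*(-4*q^2 - 5*q + 6)/(-8*q^2 + 2*q + 1)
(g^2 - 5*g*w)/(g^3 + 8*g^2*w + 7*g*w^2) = (g - 5*w)/(g^2 + 8*g*w + 7*w^2)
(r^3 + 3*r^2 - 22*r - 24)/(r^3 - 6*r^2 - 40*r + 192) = (r + 1)/(r - 8)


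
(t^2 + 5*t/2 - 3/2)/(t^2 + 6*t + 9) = (t - 1/2)/(t + 3)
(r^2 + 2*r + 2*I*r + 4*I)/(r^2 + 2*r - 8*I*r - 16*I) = (r + 2*I)/(r - 8*I)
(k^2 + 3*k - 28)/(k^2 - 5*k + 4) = (k + 7)/(k - 1)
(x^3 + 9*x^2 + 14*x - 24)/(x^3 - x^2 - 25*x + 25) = (x^2 + 10*x + 24)/(x^2 - 25)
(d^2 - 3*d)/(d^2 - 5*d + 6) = d/(d - 2)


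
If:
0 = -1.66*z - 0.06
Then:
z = -0.04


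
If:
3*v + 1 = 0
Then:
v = -1/3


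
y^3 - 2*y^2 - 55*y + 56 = (y - 8)*(y - 1)*(y + 7)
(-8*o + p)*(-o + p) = 8*o^2 - 9*o*p + p^2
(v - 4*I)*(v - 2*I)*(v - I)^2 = v^4 - 8*I*v^3 - 21*v^2 + 22*I*v + 8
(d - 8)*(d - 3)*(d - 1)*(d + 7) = d^4 - 5*d^3 - 49*d^2 + 221*d - 168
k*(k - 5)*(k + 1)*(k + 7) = k^4 + 3*k^3 - 33*k^2 - 35*k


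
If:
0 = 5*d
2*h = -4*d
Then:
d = 0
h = 0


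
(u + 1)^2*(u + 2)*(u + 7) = u^4 + 11*u^3 + 33*u^2 + 37*u + 14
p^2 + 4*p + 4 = (p + 2)^2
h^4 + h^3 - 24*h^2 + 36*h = h*(h - 3)*(h - 2)*(h + 6)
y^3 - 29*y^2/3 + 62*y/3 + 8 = (y - 6)*(y - 4)*(y + 1/3)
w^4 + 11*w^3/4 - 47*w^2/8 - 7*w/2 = w*(w - 7/4)*(w + 1/2)*(w + 4)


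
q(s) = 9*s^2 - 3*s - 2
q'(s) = 18*s - 3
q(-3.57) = 123.41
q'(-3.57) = -67.26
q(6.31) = 337.41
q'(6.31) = 110.58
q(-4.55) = 197.97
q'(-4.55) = -84.90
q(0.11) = -2.22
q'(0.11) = -1.02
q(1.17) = 6.81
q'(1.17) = 18.06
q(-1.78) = 31.86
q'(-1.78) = -35.04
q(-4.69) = 210.03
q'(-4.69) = -87.42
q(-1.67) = 28.11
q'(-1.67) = -33.06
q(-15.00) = 2068.00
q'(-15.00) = -273.00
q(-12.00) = 1330.00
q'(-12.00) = -219.00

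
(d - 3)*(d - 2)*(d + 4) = d^3 - d^2 - 14*d + 24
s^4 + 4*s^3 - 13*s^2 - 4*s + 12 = (s - 2)*(s - 1)*(s + 1)*(s + 6)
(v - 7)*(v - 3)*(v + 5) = v^3 - 5*v^2 - 29*v + 105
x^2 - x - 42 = (x - 7)*(x + 6)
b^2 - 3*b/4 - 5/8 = (b - 5/4)*(b + 1/2)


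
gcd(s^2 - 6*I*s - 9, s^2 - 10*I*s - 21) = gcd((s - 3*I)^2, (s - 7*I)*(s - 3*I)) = s - 3*I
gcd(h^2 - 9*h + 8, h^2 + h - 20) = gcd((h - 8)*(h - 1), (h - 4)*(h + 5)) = 1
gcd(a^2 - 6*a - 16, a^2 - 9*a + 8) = a - 8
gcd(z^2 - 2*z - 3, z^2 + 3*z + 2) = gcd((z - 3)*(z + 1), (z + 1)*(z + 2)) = z + 1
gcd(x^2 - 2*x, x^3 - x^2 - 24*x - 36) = 1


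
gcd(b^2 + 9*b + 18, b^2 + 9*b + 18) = b^2 + 9*b + 18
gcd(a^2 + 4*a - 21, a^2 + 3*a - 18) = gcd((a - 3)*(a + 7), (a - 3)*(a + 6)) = a - 3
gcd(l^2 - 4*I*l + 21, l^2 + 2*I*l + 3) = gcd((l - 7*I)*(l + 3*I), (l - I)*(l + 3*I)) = l + 3*I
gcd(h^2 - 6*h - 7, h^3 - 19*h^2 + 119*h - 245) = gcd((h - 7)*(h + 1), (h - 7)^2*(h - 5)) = h - 7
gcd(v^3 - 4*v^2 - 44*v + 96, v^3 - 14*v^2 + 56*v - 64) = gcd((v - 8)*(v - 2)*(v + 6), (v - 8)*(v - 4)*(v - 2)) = v^2 - 10*v + 16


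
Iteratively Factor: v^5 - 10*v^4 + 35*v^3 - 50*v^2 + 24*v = (v - 1)*(v^4 - 9*v^3 + 26*v^2 - 24*v) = (v - 4)*(v - 1)*(v^3 - 5*v^2 + 6*v) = v*(v - 4)*(v - 1)*(v^2 - 5*v + 6) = v*(v - 4)*(v - 3)*(v - 1)*(v - 2)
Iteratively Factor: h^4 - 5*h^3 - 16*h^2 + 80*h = (h - 5)*(h^3 - 16*h) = h*(h - 5)*(h^2 - 16) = h*(h - 5)*(h - 4)*(h + 4)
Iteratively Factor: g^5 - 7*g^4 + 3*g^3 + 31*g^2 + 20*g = (g - 4)*(g^4 - 3*g^3 - 9*g^2 - 5*g) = g*(g - 4)*(g^3 - 3*g^2 - 9*g - 5) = g*(g - 5)*(g - 4)*(g^2 + 2*g + 1) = g*(g - 5)*(g - 4)*(g + 1)*(g + 1)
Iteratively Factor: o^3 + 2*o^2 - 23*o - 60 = (o - 5)*(o^2 + 7*o + 12) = (o - 5)*(o + 4)*(o + 3)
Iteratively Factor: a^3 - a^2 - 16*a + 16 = (a + 4)*(a^2 - 5*a + 4) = (a - 4)*(a + 4)*(a - 1)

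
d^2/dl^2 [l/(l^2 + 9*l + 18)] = 2*(l*(2*l + 9)^2 - 3*(l + 3)*(l^2 + 9*l + 18))/(l^2 + 9*l + 18)^3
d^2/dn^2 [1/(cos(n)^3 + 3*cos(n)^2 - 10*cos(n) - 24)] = ((-37*cos(n) + 24*cos(2*n) + 9*cos(3*n))*(cos(n)^3 + 3*cos(n)^2 - 10*cos(n) - 24)/4 + 2*(3*cos(n)^2 + 6*cos(n) - 10)^2*sin(n)^2)/(cos(n)^3 + 3*cos(n)^2 - 10*cos(n) - 24)^3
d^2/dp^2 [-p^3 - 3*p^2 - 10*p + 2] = -6*p - 6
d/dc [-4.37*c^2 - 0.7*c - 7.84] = -8.74*c - 0.7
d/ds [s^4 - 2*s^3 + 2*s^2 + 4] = 2*s*(2*s^2 - 3*s + 2)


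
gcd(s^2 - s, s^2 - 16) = 1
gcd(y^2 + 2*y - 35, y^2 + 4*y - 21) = y + 7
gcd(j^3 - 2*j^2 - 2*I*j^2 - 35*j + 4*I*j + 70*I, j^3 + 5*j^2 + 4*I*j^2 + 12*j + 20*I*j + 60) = j^2 + j*(5 - 2*I) - 10*I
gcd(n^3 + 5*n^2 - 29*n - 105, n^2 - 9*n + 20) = n - 5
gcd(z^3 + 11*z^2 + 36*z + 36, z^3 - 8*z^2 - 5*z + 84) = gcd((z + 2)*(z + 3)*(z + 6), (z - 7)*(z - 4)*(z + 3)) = z + 3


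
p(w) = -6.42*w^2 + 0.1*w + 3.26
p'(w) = 0.1 - 12.84*w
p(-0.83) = -1.25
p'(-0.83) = 10.76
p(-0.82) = -1.14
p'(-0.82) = 10.63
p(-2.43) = -34.89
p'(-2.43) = 31.30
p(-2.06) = -24.19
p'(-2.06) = 26.55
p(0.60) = 1.01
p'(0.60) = -7.60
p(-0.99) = -3.13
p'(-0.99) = 12.81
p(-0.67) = 0.31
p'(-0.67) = 8.70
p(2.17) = -26.75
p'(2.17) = -27.76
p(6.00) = -227.26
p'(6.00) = -76.94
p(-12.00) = -922.42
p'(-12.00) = 154.18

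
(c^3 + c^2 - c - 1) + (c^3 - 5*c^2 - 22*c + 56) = 2*c^3 - 4*c^2 - 23*c + 55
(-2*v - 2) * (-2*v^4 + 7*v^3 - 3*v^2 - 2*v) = 4*v^5 - 10*v^4 - 8*v^3 + 10*v^2 + 4*v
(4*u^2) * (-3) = -12*u^2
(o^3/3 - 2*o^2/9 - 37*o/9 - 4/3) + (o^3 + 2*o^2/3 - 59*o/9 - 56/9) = 4*o^3/3 + 4*o^2/9 - 32*o/3 - 68/9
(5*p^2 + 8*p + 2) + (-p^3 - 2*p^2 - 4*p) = -p^3 + 3*p^2 + 4*p + 2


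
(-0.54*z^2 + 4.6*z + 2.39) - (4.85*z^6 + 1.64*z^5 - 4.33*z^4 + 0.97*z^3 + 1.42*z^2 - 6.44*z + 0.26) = -4.85*z^6 - 1.64*z^5 + 4.33*z^4 - 0.97*z^3 - 1.96*z^2 + 11.04*z + 2.13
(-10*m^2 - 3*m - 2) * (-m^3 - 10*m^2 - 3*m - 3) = 10*m^5 + 103*m^4 + 62*m^3 + 59*m^2 + 15*m + 6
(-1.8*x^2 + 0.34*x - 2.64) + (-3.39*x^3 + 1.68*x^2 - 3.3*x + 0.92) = -3.39*x^3 - 0.12*x^2 - 2.96*x - 1.72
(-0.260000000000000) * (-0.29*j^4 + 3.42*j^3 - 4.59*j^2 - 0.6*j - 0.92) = 0.0754*j^4 - 0.8892*j^3 + 1.1934*j^2 + 0.156*j + 0.2392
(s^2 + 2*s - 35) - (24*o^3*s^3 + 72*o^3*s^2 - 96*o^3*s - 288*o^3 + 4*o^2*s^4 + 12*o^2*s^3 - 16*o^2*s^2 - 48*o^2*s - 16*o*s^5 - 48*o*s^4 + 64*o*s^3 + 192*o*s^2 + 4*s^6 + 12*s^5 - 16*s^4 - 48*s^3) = -24*o^3*s^3 - 72*o^3*s^2 + 96*o^3*s + 288*o^3 - 4*o^2*s^4 - 12*o^2*s^3 + 16*o^2*s^2 + 48*o^2*s + 16*o*s^5 + 48*o*s^4 - 64*o*s^3 - 192*o*s^2 - 4*s^6 - 12*s^5 + 16*s^4 + 48*s^3 + s^2 + 2*s - 35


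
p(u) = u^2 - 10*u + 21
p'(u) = 2*u - 10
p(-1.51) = 38.38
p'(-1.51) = -13.02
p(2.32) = 3.18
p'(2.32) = -5.36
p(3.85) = -2.68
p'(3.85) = -2.30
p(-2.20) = 47.84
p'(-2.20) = -14.40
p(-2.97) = 59.52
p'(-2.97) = -15.94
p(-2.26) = 48.71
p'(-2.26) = -14.52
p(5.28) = -3.92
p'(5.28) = 0.56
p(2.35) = 3.02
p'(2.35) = -5.30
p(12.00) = 45.00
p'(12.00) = 14.00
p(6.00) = -3.00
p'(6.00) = 2.00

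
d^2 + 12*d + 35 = (d + 5)*(d + 7)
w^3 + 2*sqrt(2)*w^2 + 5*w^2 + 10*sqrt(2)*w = w*(w + 5)*(w + 2*sqrt(2))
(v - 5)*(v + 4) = v^2 - v - 20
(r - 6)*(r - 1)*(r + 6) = r^3 - r^2 - 36*r + 36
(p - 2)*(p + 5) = p^2 + 3*p - 10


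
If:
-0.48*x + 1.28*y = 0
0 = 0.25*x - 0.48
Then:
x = 1.92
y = 0.72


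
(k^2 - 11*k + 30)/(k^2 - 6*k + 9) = (k^2 - 11*k + 30)/(k^2 - 6*k + 9)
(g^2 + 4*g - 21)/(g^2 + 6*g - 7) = (g - 3)/(g - 1)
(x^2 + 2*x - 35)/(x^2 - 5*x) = (x + 7)/x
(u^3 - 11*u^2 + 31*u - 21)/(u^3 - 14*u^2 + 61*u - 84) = (u - 1)/(u - 4)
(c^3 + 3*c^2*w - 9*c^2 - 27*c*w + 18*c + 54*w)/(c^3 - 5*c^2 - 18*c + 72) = (c + 3*w)/(c + 4)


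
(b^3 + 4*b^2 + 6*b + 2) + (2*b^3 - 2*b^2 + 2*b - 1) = 3*b^3 + 2*b^2 + 8*b + 1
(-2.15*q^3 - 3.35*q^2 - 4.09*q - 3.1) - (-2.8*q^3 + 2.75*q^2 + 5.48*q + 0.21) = 0.65*q^3 - 6.1*q^2 - 9.57*q - 3.31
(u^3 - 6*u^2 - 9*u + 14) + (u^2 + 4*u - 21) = u^3 - 5*u^2 - 5*u - 7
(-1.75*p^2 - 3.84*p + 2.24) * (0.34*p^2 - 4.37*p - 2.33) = -0.595*p^4 + 6.3419*p^3 + 21.6199*p^2 - 0.841600000000001*p - 5.2192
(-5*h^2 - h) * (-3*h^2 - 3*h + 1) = 15*h^4 + 18*h^3 - 2*h^2 - h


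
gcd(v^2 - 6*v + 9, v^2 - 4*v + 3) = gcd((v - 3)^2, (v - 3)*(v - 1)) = v - 3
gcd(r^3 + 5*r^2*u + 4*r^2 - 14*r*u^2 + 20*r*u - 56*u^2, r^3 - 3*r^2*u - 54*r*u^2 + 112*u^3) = r^2 + 5*r*u - 14*u^2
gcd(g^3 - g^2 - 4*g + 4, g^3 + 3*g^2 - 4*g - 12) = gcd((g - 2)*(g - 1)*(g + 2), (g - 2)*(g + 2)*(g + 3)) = g^2 - 4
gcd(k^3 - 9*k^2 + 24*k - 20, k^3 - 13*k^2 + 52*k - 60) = k^2 - 7*k + 10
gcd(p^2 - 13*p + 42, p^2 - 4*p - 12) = p - 6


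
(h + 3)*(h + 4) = h^2 + 7*h + 12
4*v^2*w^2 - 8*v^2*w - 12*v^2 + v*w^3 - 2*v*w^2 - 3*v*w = (4*v + w)*(w - 3)*(v*w + v)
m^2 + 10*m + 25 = (m + 5)^2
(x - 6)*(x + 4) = x^2 - 2*x - 24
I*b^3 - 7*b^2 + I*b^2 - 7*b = b*(b + 7*I)*(I*b + I)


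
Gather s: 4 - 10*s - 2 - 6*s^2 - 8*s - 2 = -6*s^2 - 18*s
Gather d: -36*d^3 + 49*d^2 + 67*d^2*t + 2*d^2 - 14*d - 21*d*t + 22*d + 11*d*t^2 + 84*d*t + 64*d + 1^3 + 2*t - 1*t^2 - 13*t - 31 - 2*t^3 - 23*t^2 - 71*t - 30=-36*d^3 + d^2*(67*t + 51) + d*(11*t^2 + 63*t + 72) - 2*t^3 - 24*t^2 - 82*t - 60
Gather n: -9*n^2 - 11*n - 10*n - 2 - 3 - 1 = -9*n^2 - 21*n - 6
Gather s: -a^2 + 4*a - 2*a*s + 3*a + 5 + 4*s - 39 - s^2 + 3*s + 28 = -a^2 + 7*a - s^2 + s*(7 - 2*a) - 6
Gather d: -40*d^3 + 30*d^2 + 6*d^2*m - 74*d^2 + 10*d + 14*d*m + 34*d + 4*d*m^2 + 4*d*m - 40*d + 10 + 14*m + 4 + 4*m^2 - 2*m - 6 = -40*d^3 + d^2*(6*m - 44) + d*(4*m^2 + 18*m + 4) + 4*m^2 + 12*m + 8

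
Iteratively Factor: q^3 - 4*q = (q)*(q^2 - 4) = q*(q - 2)*(q + 2)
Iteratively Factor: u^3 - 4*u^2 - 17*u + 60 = (u + 4)*(u^2 - 8*u + 15) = (u - 3)*(u + 4)*(u - 5)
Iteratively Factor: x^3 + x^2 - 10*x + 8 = (x - 1)*(x^2 + 2*x - 8) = (x - 1)*(x + 4)*(x - 2)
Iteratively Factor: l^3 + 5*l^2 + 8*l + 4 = (l + 2)*(l^2 + 3*l + 2) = (l + 2)^2*(l + 1)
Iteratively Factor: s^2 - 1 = (s - 1)*(s + 1)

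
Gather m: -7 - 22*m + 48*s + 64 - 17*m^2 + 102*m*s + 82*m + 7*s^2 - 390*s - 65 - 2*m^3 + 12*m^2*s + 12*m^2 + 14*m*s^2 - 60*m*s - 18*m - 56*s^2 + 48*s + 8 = -2*m^3 + m^2*(12*s - 5) + m*(14*s^2 + 42*s + 42) - 49*s^2 - 294*s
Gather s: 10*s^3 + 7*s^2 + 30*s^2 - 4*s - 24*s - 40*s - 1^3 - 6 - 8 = 10*s^3 + 37*s^2 - 68*s - 15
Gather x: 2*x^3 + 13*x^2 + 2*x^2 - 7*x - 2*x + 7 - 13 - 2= 2*x^3 + 15*x^2 - 9*x - 8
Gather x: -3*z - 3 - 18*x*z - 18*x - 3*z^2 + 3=x*(-18*z - 18) - 3*z^2 - 3*z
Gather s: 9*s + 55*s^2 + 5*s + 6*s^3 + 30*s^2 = 6*s^3 + 85*s^2 + 14*s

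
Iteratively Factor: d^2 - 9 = (d - 3)*(d + 3)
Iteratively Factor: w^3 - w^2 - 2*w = (w - 2)*(w^2 + w) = w*(w - 2)*(w + 1)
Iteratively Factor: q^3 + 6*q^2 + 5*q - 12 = (q + 3)*(q^2 + 3*q - 4) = (q - 1)*(q + 3)*(q + 4)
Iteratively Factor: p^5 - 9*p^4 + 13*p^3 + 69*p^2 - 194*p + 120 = (p + 3)*(p^4 - 12*p^3 + 49*p^2 - 78*p + 40) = (p - 5)*(p + 3)*(p^3 - 7*p^2 + 14*p - 8) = (p - 5)*(p - 2)*(p + 3)*(p^2 - 5*p + 4) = (p - 5)*(p - 4)*(p - 2)*(p + 3)*(p - 1)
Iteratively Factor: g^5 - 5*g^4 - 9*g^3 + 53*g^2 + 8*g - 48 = (g - 4)*(g^4 - g^3 - 13*g^2 + g + 12) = (g - 4)*(g + 1)*(g^3 - 2*g^2 - 11*g + 12) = (g - 4)*(g + 1)*(g + 3)*(g^2 - 5*g + 4) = (g - 4)*(g - 1)*(g + 1)*(g + 3)*(g - 4)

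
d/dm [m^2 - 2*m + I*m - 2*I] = 2*m - 2 + I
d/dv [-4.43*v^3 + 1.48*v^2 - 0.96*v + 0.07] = -13.29*v^2 + 2.96*v - 0.96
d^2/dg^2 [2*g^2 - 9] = 4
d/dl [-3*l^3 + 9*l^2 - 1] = 9*l*(2 - l)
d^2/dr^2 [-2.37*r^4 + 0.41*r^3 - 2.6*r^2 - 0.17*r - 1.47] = -28.44*r^2 + 2.46*r - 5.2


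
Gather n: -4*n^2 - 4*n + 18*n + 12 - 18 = -4*n^2 + 14*n - 6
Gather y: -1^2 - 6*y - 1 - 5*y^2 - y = -5*y^2 - 7*y - 2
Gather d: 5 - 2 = 3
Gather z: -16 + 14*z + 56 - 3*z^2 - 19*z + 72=-3*z^2 - 5*z + 112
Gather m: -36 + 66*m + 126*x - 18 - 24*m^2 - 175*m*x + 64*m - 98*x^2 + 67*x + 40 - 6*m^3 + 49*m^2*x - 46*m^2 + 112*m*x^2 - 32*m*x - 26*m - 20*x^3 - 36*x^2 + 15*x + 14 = -6*m^3 + m^2*(49*x - 70) + m*(112*x^2 - 207*x + 104) - 20*x^3 - 134*x^2 + 208*x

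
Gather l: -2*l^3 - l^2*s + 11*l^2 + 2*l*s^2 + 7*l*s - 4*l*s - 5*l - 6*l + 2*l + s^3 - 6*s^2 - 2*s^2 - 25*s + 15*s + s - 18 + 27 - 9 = -2*l^3 + l^2*(11 - s) + l*(2*s^2 + 3*s - 9) + s^3 - 8*s^2 - 9*s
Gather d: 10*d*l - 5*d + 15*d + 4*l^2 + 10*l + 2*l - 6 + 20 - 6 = d*(10*l + 10) + 4*l^2 + 12*l + 8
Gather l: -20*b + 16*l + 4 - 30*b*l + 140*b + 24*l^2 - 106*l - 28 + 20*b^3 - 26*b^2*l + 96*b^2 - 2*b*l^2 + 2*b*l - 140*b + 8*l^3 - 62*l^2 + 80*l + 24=20*b^3 + 96*b^2 - 20*b + 8*l^3 + l^2*(-2*b - 38) + l*(-26*b^2 - 28*b - 10)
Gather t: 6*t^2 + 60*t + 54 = 6*t^2 + 60*t + 54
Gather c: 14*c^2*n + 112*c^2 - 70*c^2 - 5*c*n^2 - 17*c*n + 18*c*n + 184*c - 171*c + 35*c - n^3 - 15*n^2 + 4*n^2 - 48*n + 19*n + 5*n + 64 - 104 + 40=c^2*(14*n + 42) + c*(-5*n^2 + n + 48) - n^3 - 11*n^2 - 24*n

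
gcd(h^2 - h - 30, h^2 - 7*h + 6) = h - 6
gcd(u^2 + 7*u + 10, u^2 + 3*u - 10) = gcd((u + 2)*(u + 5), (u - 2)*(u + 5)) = u + 5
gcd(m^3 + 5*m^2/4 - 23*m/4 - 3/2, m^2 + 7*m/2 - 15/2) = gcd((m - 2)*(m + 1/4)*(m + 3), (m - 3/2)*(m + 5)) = 1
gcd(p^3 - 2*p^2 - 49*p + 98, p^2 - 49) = p^2 - 49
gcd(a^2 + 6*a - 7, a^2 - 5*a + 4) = a - 1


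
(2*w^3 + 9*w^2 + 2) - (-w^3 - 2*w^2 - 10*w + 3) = 3*w^3 + 11*w^2 + 10*w - 1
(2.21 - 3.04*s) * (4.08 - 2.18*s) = 6.6272*s^2 - 17.221*s + 9.0168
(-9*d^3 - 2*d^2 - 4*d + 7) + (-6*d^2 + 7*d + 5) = -9*d^3 - 8*d^2 + 3*d + 12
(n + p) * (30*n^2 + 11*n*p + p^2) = 30*n^3 + 41*n^2*p + 12*n*p^2 + p^3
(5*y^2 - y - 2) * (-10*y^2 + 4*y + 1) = -50*y^4 + 30*y^3 + 21*y^2 - 9*y - 2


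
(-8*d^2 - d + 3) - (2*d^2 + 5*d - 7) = -10*d^2 - 6*d + 10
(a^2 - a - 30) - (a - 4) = a^2 - 2*a - 26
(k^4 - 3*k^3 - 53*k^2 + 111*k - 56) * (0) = 0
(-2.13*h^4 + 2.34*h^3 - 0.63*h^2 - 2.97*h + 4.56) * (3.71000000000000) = -7.9023*h^4 + 8.6814*h^3 - 2.3373*h^2 - 11.0187*h + 16.9176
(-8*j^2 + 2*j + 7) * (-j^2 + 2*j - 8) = 8*j^4 - 18*j^3 + 61*j^2 - 2*j - 56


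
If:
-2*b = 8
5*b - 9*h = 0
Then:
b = -4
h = -20/9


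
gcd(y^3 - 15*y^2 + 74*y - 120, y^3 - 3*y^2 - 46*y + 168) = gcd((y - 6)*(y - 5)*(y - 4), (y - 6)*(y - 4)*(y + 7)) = y^2 - 10*y + 24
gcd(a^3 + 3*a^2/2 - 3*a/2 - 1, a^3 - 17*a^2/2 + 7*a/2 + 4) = a^2 - a/2 - 1/2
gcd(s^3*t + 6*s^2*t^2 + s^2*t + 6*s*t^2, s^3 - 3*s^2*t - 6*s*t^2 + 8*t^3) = 1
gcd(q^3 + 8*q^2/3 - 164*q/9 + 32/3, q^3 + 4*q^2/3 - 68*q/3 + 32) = q^2 + 10*q/3 - 16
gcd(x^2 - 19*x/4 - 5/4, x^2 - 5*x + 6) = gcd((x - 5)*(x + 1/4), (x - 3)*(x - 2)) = 1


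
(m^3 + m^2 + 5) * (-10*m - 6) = -10*m^4 - 16*m^3 - 6*m^2 - 50*m - 30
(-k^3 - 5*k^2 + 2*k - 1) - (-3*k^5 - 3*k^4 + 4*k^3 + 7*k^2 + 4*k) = 3*k^5 + 3*k^4 - 5*k^3 - 12*k^2 - 2*k - 1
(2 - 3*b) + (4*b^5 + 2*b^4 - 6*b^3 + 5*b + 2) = 4*b^5 + 2*b^4 - 6*b^3 + 2*b + 4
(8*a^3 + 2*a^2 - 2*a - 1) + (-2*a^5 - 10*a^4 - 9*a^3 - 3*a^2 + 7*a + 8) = -2*a^5 - 10*a^4 - a^3 - a^2 + 5*a + 7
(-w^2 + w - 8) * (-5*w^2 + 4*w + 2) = 5*w^4 - 9*w^3 + 42*w^2 - 30*w - 16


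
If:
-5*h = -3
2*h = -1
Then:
No Solution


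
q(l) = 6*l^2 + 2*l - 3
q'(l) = 12*l + 2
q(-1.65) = 10.04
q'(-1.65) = -17.80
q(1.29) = 9.56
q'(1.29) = 17.48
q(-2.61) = 32.65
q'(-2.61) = -29.32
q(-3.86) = 78.68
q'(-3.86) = -44.32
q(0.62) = 0.55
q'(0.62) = 9.44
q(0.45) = -0.88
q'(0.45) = 7.40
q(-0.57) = -2.19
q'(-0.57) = -4.84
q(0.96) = 4.45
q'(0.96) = 13.52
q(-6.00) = 201.00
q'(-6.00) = -70.00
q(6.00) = 225.00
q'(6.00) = 74.00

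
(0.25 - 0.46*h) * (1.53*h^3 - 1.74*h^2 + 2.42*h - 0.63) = -0.7038*h^4 + 1.1829*h^3 - 1.5482*h^2 + 0.8948*h - 0.1575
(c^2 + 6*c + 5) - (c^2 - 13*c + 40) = 19*c - 35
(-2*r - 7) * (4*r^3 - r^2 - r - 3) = -8*r^4 - 26*r^3 + 9*r^2 + 13*r + 21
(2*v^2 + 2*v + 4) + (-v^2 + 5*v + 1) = v^2 + 7*v + 5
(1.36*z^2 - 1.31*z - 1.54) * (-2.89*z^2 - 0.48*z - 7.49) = -3.9304*z^4 + 3.1331*z^3 - 5.107*z^2 + 10.5511*z + 11.5346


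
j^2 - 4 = (j - 2)*(j + 2)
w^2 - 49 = (w - 7)*(w + 7)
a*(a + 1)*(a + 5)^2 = a^4 + 11*a^3 + 35*a^2 + 25*a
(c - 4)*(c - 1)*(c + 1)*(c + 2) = c^4 - 2*c^3 - 9*c^2 + 2*c + 8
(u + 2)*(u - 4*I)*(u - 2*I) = u^3 + 2*u^2 - 6*I*u^2 - 8*u - 12*I*u - 16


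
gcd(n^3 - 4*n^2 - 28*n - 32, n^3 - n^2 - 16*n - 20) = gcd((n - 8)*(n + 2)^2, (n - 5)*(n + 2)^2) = n^2 + 4*n + 4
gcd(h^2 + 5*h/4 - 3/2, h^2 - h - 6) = h + 2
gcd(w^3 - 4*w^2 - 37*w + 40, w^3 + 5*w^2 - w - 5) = w^2 + 4*w - 5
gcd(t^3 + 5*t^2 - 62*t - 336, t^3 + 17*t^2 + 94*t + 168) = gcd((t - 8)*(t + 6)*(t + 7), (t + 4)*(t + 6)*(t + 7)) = t^2 + 13*t + 42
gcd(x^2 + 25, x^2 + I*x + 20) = x + 5*I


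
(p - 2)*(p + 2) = p^2 - 4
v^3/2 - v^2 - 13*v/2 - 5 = (v/2 + 1)*(v - 5)*(v + 1)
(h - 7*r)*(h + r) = h^2 - 6*h*r - 7*r^2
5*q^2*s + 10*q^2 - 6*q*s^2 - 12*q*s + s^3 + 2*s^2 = (-5*q + s)*(-q + s)*(s + 2)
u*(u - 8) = u^2 - 8*u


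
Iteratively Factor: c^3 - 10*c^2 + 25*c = (c)*(c^2 - 10*c + 25) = c*(c - 5)*(c - 5)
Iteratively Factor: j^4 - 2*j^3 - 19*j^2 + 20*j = (j - 1)*(j^3 - j^2 - 20*j) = (j - 1)*(j + 4)*(j^2 - 5*j) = j*(j - 1)*(j + 4)*(j - 5)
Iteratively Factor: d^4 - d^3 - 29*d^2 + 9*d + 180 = (d - 5)*(d^3 + 4*d^2 - 9*d - 36) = (d - 5)*(d + 3)*(d^2 + d - 12) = (d - 5)*(d + 3)*(d + 4)*(d - 3)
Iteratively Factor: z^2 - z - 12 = (z + 3)*(z - 4)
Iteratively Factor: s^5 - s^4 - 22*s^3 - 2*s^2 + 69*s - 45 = (s + 3)*(s^4 - 4*s^3 - 10*s^2 + 28*s - 15) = (s - 5)*(s + 3)*(s^3 + s^2 - 5*s + 3) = (s - 5)*(s - 1)*(s + 3)*(s^2 + 2*s - 3) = (s - 5)*(s - 1)*(s + 3)^2*(s - 1)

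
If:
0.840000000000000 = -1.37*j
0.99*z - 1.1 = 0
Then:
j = -0.61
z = 1.11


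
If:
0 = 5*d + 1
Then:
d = -1/5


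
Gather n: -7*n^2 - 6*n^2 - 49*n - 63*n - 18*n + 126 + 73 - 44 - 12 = -13*n^2 - 130*n + 143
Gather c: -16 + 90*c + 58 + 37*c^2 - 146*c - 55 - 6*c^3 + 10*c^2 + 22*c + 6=-6*c^3 + 47*c^2 - 34*c - 7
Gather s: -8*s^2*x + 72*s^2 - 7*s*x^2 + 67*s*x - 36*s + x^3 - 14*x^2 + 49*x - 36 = s^2*(72 - 8*x) + s*(-7*x^2 + 67*x - 36) + x^3 - 14*x^2 + 49*x - 36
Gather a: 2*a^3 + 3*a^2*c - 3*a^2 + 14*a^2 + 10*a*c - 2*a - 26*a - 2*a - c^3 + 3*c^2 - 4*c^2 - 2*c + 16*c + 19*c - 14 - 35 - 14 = 2*a^3 + a^2*(3*c + 11) + a*(10*c - 30) - c^3 - c^2 + 33*c - 63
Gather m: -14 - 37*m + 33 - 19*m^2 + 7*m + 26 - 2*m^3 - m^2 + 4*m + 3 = -2*m^3 - 20*m^2 - 26*m + 48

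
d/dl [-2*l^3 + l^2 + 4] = 2*l*(1 - 3*l)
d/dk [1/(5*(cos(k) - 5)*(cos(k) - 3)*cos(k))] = (3*sin(k) + 15*sin(k)/cos(k)^2 - 16*tan(k))/(5*(cos(k) - 5)^2*(cos(k) - 3)^2)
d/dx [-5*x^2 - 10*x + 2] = -10*x - 10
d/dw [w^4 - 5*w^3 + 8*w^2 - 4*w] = 4*w^3 - 15*w^2 + 16*w - 4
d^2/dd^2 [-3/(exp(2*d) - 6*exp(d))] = 6*((exp(d) - 6)*(2*exp(d) - 3) - 4*(exp(d) - 3)^2)*exp(-d)/(exp(d) - 6)^3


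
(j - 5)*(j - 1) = j^2 - 6*j + 5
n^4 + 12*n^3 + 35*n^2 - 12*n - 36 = (n - 1)*(n + 1)*(n + 6)^2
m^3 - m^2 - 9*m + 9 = (m - 3)*(m - 1)*(m + 3)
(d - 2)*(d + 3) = d^2 + d - 6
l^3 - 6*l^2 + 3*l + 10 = (l - 5)*(l - 2)*(l + 1)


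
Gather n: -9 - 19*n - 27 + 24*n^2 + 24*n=24*n^2 + 5*n - 36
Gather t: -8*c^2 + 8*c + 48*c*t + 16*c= -8*c^2 + 48*c*t + 24*c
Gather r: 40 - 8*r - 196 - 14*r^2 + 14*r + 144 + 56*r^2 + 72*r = 42*r^2 + 78*r - 12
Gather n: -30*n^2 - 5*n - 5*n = -30*n^2 - 10*n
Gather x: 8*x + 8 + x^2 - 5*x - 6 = x^2 + 3*x + 2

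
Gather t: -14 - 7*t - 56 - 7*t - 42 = -14*t - 112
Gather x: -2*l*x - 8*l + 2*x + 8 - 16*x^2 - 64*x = -8*l - 16*x^2 + x*(-2*l - 62) + 8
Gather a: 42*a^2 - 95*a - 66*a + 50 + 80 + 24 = 42*a^2 - 161*a + 154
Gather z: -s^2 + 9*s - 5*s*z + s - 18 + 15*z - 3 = -s^2 + 10*s + z*(15 - 5*s) - 21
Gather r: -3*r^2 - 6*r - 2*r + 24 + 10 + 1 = -3*r^2 - 8*r + 35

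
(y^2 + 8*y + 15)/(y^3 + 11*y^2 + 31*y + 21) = (y + 5)/(y^2 + 8*y + 7)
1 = 1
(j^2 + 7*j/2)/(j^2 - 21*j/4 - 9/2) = 2*j*(2*j + 7)/(4*j^2 - 21*j - 18)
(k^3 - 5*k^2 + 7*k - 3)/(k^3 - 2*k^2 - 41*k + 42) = (k^2 - 4*k + 3)/(k^2 - k - 42)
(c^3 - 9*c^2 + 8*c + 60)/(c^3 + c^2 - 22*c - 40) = (c - 6)/(c + 4)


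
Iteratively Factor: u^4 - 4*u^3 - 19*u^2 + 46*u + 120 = (u - 4)*(u^3 - 19*u - 30) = (u - 4)*(u + 3)*(u^2 - 3*u - 10) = (u - 4)*(u + 2)*(u + 3)*(u - 5)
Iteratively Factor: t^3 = (t)*(t^2) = t^2*(t)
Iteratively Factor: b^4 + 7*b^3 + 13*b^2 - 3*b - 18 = (b + 2)*(b^3 + 5*b^2 + 3*b - 9) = (b - 1)*(b + 2)*(b^2 + 6*b + 9) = (b - 1)*(b + 2)*(b + 3)*(b + 3)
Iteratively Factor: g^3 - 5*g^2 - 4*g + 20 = (g - 2)*(g^2 - 3*g - 10) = (g - 5)*(g - 2)*(g + 2)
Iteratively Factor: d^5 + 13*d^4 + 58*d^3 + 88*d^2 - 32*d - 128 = (d + 4)*(d^4 + 9*d^3 + 22*d^2 - 32) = (d + 4)^2*(d^3 + 5*d^2 + 2*d - 8) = (d + 4)^3*(d^2 + d - 2) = (d - 1)*(d + 4)^3*(d + 2)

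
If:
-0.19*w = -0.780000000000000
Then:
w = 4.11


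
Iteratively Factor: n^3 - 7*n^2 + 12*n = (n - 4)*(n^2 - 3*n) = n*(n - 4)*(n - 3)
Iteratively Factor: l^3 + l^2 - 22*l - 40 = (l + 2)*(l^2 - l - 20) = (l + 2)*(l + 4)*(l - 5)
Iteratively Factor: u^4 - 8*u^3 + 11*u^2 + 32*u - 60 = (u + 2)*(u^3 - 10*u^2 + 31*u - 30) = (u - 2)*(u + 2)*(u^2 - 8*u + 15) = (u - 3)*(u - 2)*(u + 2)*(u - 5)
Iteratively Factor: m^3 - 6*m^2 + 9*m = (m - 3)*(m^2 - 3*m) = m*(m - 3)*(m - 3)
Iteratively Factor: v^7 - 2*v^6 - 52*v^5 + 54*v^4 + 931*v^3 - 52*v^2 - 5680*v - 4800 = (v - 5)*(v^6 + 3*v^5 - 37*v^4 - 131*v^3 + 276*v^2 + 1328*v + 960) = (v - 5)^2*(v^5 + 8*v^4 + 3*v^3 - 116*v^2 - 304*v - 192) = (v - 5)^2*(v + 4)*(v^4 + 4*v^3 - 13*v^2 - 64*v - 48) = (v - 5)^2*(v + 1)*(v + 4)*(v^3 + 3*v^2 - 16*v - 48) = (v - 5)^2*(v + 1)*(v + 3)*(v + 4)*(v^2 - 16) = (v - 5)^2*(v - 4)*(v + 1)*(v + 3)*(v + 4)*(v + 4)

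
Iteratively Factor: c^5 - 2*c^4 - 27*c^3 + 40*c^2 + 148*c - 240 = (c + 3)*(c^4 - 5*c^3 - 12*c^2 + 76*c - 80) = (c - 5)*(c + 3)*(c^3 - 12*c + 16) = (c - 5)*(c + 3)*(c + 4)*(c^2 - 4*c + 4) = (c - 5)*(c - 2)*(c + 3)*(c + 4)*(c - 2)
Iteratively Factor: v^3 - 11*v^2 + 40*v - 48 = (v - 3)*(v^2 - 8*v + 16) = (v - 4)*(v - 3)*(v - 4)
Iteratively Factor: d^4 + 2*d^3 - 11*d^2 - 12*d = (d)*(d^3 + 2*d^2 - 11*d - 12) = d*(d - 3)*(d^2 + 5*d + 4) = d*(d - 3)*(d + 4)*(d + 1)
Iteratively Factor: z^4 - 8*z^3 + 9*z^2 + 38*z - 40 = (z + 2)*(z^3 - 10*z^2 + 29*z - 20) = (z - 1)*(z + 2)*(z^2 - 9*z + 20) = (z - 4)*(z - 1)*(z + 2)*(z - 5)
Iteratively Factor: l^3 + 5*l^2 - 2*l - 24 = (l + 3)*(l^2 + 2*l - 8) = (l - 2)*(l + 3)*(l + 4)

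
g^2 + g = g*(g + 1)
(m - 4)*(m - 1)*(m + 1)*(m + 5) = m^4 + m^3 - 21*m^2 - m + 20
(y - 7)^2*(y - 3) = y^3 - 17*y^2 + 91*y - 147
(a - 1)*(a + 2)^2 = a^3 + 3*a^2 - 4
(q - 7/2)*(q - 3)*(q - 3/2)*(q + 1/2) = q^4 - 15*q^3/2 + 65*q^2/4 - 45*q/8 - 63/8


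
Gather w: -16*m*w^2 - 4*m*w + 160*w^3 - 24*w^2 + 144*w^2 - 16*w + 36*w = 160*w^3 + w^2*(120 - 16*m) + w*(20 - 4*m)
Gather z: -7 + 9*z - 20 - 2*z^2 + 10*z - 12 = -2*z^2 + 19*z - 39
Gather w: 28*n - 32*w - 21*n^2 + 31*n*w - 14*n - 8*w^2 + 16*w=-21*n^2 + 14*n - 8*w^2 + w*(31*n - 16)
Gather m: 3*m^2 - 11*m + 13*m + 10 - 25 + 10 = 3*m^2 + 2*m - 5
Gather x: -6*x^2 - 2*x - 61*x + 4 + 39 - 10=-6*x^2 - 63*x + 33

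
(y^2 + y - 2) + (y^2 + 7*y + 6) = 2*y^2 + 8*y + 4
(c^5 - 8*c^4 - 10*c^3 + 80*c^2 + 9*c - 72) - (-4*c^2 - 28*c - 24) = c^5 - 8*c^4 - 10*c^3 + 84*c^2 + 37*c - 48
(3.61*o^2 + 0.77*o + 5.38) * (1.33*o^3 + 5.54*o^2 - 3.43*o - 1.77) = 4.8013*o^5 + 21.0235*o^4 - 0.9611*o^3 + 20.7744*o^2 - 19.8163*o - 9.5226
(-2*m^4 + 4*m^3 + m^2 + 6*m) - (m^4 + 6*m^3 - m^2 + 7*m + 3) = -3*m^4 - 2*m^3 + 2*m^2 - m - 3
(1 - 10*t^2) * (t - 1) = -10*t^3 + 10*t^2 + t - 1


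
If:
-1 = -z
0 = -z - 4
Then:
No Solution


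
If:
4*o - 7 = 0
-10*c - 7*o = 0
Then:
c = -49/40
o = 7/4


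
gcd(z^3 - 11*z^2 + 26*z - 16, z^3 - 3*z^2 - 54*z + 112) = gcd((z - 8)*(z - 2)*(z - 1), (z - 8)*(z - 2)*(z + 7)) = z^2 - 10*z + 16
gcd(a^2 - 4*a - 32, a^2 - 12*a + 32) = a - 8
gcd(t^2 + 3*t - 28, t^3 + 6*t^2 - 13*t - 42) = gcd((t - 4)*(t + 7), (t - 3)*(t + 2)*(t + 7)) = t + 7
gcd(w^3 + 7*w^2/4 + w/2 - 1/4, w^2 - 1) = w + 1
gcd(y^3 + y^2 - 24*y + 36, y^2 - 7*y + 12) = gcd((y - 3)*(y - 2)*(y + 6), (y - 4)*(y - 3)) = y - 3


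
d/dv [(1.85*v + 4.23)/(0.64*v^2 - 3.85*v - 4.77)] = (-1.184*v^2 - 5.4144*v + 7.461)/(0.4096*v^4 - 4.928*v^3 + 8.7169*v^2 + 36.729*v + 22.7529)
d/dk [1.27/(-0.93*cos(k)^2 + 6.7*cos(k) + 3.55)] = (8.509 - 2.3622*cos(k))*sin(k)/(-0.93*cos(k)^2 + 6.7*cos(k) + 3.55)^2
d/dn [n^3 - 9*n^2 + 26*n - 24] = 3*n^2 - 18*n + 26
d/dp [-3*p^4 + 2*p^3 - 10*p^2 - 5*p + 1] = -12*p^3 + 6*p^2 - 20*p - 5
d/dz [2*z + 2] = 2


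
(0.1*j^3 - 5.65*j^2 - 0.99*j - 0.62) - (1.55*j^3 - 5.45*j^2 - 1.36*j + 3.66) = -1.45*j^3 - 0.2*j^2 + 0.37*j - 4.28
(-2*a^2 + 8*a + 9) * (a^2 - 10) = -2*a^4 + 8*a^3 + 29*a^2 - 80*a - 90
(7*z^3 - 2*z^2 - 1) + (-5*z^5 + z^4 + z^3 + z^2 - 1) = -5*z^5 + z^4 + 8*z^3 - z^2 - 2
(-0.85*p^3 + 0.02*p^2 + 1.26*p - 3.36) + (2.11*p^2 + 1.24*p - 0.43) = -0.85*p^3 + 2.13*p^2 + 2.5*p - 3.79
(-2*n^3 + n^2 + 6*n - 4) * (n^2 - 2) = -2*n^5 + n^4 + 10*n^3 - 6*n^2 - 12*n + 8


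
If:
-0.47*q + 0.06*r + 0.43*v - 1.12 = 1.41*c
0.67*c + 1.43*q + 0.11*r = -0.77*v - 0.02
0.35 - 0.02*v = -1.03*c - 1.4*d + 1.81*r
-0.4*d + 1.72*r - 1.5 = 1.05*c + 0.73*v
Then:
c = 0.656898786645177*v - 0.886781714895701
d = 0.855329129215299*v + 1.18687282479213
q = 0.354825228502767 - 0.925035149322204*v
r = 1.02434614980439*v + 0.606760656556026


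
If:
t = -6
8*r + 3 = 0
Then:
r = -3/8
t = -6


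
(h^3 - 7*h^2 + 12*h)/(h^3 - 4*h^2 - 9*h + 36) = h/(h + 3)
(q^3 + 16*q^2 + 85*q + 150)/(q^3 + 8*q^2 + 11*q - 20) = (q^2 + 11*q + 30)/(q^2 + 3*q - 4)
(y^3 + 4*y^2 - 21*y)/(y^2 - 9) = y*(y + 7)/(y + 3)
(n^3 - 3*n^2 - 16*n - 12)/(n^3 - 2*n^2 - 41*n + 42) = (n^3 - 3*n^2 - 16*n - 12)/(n^3 - 2*n^2 - 41*n + 42)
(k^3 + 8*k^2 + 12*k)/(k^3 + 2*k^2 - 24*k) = (k + 2)/(k - 4)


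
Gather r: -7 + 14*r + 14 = 14*r + 7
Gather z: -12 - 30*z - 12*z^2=-12*z^2 - 30*z - 12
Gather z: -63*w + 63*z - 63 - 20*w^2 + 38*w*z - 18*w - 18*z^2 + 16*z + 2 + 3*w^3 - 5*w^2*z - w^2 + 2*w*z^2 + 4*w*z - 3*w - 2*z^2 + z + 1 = 3*w^3 - 21*w^2 - 84*w + z^2*(2*w - 20) + z*(-5*w^2 + 42*w + 80) - 60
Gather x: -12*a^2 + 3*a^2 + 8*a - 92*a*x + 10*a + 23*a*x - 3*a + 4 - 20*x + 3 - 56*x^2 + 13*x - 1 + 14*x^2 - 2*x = -9*a^2 + 15*a - 42*x^2 + x*(-69*a - 9) + 6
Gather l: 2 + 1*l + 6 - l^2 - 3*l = -l^2 - 2*l + 8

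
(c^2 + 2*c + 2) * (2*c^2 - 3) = 2*c^4 + 4*c^3 + c^2 - 6*c - 6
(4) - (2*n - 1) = 5 - 2*n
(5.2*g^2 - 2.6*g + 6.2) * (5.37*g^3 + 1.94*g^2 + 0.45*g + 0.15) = 27.924*g^5 - 3.874*g^4 + 30.59*g^3 + 11.638*g^2 + 2.4*g + 0.93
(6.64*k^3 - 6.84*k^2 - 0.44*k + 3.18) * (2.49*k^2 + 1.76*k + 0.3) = 16.5336*k^5 - 5.3452*k^4 - 11.142*k^3 + 5.0918*k^2 + 5.4648*k + 0.954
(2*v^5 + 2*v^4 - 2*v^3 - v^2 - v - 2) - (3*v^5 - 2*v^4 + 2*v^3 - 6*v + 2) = -v^5 + 4*v^4 - 4*v^3 - v^2 + 5*v - 4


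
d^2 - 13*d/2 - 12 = (d - 8)*(d + 3/2)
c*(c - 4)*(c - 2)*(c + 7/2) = c^4 - 5*c^3/2 - 13*c^2 + 28*c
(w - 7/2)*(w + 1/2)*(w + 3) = w^3 - 43*w/4 - 21/4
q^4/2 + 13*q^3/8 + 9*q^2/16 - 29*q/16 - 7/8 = (q/2 + 1/4)*(q - 1)*(q + 7/4)*(q + 2)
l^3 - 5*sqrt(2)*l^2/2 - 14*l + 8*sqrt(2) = (l - 4*sqrt(2))*(l - sqrt(2)/2)*(l + 2*sqrt(2))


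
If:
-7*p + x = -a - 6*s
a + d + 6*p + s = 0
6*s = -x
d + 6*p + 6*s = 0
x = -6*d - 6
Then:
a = 35/79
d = -72/79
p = 5/79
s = 7/79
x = -42/79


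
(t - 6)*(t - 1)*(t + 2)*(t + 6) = t^4 + t^3 - 38*t^2 - 36*t + 72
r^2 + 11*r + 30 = (r + 5)*(r + 6)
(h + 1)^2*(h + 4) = h^3 + 6*h^2 + 9*h + 4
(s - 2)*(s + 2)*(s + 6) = s^3 + 6*s^2 - 4*s - 24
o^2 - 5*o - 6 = (o - 6)*(o + 1)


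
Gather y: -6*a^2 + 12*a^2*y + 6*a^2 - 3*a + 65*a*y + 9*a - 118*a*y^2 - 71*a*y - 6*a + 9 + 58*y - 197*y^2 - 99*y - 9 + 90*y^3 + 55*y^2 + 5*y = 90*y^3 + y^2*(-118*a - 142) + y*(12*a^2 - 6*a - 36)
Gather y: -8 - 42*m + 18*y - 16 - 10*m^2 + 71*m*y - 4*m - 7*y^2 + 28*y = -10*m^2 - 46*m - 7*y^2 + y*(71*m + 46) - 24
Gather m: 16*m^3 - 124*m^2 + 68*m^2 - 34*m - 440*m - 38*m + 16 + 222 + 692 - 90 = 16*m^3 - 56*m^2 - 512*m + 840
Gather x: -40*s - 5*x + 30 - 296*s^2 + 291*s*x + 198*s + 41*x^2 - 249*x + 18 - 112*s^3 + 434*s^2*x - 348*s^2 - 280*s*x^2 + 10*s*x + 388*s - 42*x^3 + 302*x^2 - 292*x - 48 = -112*s^3 - 644*s^2 + 546*s - 42*x^3 + x^2*(343 - 280*s) + x*(434*s^2 + 301*s - 546)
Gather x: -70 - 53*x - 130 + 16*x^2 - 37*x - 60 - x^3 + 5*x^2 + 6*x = -x^3 + 21*x^2 - 84*x - 260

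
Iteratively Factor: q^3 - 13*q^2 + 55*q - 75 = (q - 5)*(q^2 - 8*q + 15) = (q - 5)^2*(q - 3)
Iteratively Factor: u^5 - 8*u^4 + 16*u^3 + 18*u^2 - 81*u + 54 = (u - 3)*(u^4 - 5*u^3 + u^2 + 21*u - 18) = (u - 3)*(u - 1)*(u^3 - 4*u^2 - 3*u + 18) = (u - 3)^2*(u - 1)*(u^2 - u - 6) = (u - 3)^3*(u - 1)*(u + 2)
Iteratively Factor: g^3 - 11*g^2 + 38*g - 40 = (g - 5)*(g^2 - 6*g + 8) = (g - 5)*(g - 2)*(g - 4)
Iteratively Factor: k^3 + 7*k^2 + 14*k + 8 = (k + 4)*(k^2 + 3*k + 2) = (k + 1)*(k + 4)*(k + 2)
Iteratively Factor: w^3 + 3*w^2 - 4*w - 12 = (w - 2)*(w^2 + 5*w + 6) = (w - 2)*(w + 2)*(w + 3)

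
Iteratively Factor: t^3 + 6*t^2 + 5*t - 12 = (t - 1)*(t^2 + 7*t + 12) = (t - 1)*(t + 4)*(t + 3)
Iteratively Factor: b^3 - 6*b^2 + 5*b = (b - 5)*(b^2 - b) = (b - 5)*(b - 1)*(b)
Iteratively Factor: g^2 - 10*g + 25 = (g - 5)*(g - 5)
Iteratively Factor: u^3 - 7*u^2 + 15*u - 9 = (u - 3)*(u^2 - 4*u + 3) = (u - 3)*(u - 1)*(u - 3)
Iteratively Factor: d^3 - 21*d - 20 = (d + 4)*(d^2 - 4*d - 5) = (d + 1)*(d + 4)*(d - 5)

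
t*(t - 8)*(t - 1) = t^3 - 9*t^2 + 8*t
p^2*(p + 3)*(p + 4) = p^4 + 7*p^3 + 12*p^2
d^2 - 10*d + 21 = (d - 7)*(d - 3)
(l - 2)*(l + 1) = l^2 - l - 2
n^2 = n^2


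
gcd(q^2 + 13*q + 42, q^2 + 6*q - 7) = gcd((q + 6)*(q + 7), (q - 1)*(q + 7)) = q + 7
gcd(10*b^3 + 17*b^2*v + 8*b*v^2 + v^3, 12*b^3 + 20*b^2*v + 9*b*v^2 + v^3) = 2*b^2 + 3*b*v + v^2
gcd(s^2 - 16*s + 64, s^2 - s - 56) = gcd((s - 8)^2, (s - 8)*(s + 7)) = s - 8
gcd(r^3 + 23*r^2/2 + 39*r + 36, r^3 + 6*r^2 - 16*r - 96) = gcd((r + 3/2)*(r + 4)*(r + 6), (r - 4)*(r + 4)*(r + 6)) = r^2 + 10*r + 24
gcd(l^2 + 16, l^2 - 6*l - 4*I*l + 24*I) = l - 4*I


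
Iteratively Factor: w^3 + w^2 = (w)*(w^2 + w) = w^2*(w + 1)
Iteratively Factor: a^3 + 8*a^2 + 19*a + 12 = (a + 3)*(a^2 + 5*a + 4) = (a + 1)*(a + 3)*(a + 4)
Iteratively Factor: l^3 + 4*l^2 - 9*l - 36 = (l + 4)*(l^2 - 9) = (l + 3)*(l + 4)*(l - 3)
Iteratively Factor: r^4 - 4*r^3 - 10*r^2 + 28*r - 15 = (r - 1)*(r^3 - 3*r^2 - 13*r + 15) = (r - 1)^2*(r^2 - 2*r - 15) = (r - 5)*(r - 1)^2*(r + 3)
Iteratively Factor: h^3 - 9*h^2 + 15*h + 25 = (h + 1)*(h^2 - 10*h + 25) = (h - 5)*(h + 1)*(h - 5)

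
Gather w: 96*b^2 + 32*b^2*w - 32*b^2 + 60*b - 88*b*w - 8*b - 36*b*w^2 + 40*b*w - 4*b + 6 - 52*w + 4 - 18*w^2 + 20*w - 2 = 64*b^2 + 48*b + w^2*(-36*b - 18) + w*(32*b^2 - 48*b - 32) + 8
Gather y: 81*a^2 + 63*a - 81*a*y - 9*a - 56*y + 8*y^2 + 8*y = 81*a^2 + 54*a + 8*y^2 + y*(-81*a - 48)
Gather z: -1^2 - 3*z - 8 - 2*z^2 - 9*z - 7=-2*z^2 - 12*z - 16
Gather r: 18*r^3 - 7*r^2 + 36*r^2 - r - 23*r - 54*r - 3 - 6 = 18*r^3 + 29*r^2 - 78*r - 9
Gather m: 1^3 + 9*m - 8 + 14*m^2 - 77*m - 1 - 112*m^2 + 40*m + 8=-98*m^2 - 28*m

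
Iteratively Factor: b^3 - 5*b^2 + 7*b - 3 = (b - 1)*(b^2 - 4*b + 3) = (b - 1)^2*(b - 3)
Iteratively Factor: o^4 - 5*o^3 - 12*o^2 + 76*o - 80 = (o - 5)*(o^3 - 12*o + 16) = (o - 5)*(o + 4)*(o^2 - 4*o + 4) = (o - 5)*(o - 2)*(o + 4)*(o - 2)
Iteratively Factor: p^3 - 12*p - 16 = (p + 2)*(p^2 - 2*p - 8) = (p - 4)*(p + 2)*(p + 2)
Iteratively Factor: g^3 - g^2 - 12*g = (g - 4)*(g^2 + 3*g) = g*(g - 4)*(g + 3)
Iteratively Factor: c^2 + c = (c + 1)*(c)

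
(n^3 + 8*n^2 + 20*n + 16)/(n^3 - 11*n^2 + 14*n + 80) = (n^2 + 6*n + 8)/(n^2 - 13*n + 40)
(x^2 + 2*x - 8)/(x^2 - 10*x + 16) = (x + 4)/(x - 8)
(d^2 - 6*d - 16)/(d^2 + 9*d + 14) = (d - 8)/(d + 7)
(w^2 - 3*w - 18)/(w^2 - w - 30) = (w + 3)/(w + 5)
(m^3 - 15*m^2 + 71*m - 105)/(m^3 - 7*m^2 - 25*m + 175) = (m - 3)/(m + 5)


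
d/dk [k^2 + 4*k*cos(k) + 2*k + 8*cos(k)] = -4*k*sin(k) + 2*k - 8*sin(k) + 4*cos(k) + 2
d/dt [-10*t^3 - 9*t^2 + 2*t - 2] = -30*t^2 - 18*t + 2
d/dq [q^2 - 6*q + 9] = 2*q - 6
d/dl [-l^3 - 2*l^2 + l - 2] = -3*l^2 - 4*l + 1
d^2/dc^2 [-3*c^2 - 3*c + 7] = -6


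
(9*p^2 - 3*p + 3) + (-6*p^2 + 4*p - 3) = 3*p^2 + p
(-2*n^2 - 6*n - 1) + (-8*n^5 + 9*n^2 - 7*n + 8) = -8*n^5 + 7*n^2 - 13*n + 7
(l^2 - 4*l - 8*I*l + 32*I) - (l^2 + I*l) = -4*l - 9*I*l + 32*I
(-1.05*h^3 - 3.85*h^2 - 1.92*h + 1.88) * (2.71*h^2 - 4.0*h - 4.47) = -2.8455*h^5 - 6.2335*h^4 + 14.8903*h^3 + 29.9843*h^2 + 1.0624*h - 8.4036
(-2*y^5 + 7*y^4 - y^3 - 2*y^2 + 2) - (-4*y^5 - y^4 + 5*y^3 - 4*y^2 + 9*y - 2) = 2*y^5 + 8*y^4 - 6*y^3 + 2*y^2 - 9*y + 4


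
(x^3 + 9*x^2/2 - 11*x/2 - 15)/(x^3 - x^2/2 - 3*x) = (x + 5)/x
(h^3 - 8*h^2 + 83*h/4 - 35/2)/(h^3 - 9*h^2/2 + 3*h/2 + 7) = (h - 5/2)/(h + 1)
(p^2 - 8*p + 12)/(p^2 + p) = (p^2 - 8*p + 12)/(p*(p + 1))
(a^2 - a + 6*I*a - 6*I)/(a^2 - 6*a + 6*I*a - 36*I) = (a - 1)/(a - 6)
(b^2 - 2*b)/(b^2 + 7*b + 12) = b*(b - 2)/(b^2 + 7*b + 12)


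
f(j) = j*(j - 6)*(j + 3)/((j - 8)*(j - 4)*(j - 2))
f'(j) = j*(j - 6)/((j - 8)*(j - 4)*(j - 2)) - j*(j - 6)*(j + 3)/((j - 8)*(j - 4)*(j - 2)^2) - j*(j - 6)*(j + 3)/((j - 8)*(j - 4)^2*(j - 2)) + j*(j + 3)/((j - 8)*(j - 4)*(j - 2)) - j*(j - 6)*(j + 3)/((j - 8)^2*(j - 4)*(j - 2)) + (j - 6)*(j + 3)/((j - 8)*(j - 4)*(j - 2))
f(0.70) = 0.44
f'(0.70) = 1.19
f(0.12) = 0.04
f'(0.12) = 0.36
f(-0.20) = -0.05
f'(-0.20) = 0.18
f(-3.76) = 0.05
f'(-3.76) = -0.07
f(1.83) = 16.19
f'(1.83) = 113.66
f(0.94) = 0.82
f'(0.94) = 2.07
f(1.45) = 3.20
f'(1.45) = 9.77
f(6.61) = -2.32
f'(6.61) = -4.67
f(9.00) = 9.26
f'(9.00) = -7.55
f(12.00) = 3.38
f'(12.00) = -0.53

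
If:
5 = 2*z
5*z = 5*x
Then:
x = 5/2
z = 5/2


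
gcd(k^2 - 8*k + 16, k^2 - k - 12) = k - 4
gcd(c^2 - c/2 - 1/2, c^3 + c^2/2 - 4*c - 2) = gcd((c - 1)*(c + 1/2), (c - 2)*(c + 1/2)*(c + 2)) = c + 1/2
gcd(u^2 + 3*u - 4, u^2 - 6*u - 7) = 1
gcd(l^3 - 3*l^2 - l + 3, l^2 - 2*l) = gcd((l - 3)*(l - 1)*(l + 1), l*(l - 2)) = 1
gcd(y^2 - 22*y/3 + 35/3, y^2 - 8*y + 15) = y - 5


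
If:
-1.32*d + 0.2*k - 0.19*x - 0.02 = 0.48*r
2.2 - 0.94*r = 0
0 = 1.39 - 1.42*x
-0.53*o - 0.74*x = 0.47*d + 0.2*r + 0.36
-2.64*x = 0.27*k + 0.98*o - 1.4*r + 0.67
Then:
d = 1.20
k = 14.59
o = -4.00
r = 2.34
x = 0.98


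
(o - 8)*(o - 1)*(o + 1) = o^3 - 8*o^2 - o + 8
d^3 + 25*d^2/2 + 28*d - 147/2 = (d - 3/2)*(d + 7)^2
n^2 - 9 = (n - 3)*(n + 3)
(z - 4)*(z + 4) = z^2 - 16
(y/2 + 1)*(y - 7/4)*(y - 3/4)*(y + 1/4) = y^4/2 - y^3/8 - 61*y^2/32 + 109*y/128 + 21/64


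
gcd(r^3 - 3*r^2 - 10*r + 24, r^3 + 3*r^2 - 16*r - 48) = r^2 - r - 12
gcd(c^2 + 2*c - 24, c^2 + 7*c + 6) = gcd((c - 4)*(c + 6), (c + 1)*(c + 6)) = c + 6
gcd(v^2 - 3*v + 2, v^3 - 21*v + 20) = v - 1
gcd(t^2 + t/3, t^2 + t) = t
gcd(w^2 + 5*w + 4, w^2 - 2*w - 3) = w + 1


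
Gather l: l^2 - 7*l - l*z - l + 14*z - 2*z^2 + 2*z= l^2 + l*(-z - 8) - 2*z^2 + 16*z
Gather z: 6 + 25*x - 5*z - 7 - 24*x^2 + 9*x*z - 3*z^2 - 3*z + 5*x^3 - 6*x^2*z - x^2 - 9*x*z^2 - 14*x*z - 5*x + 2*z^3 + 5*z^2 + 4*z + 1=5*x^3 - 25*x^2 + 20*x + 2*z^3 + z^2*(2 - 9*x) + z*(-6*x^2 - 5*x - 4)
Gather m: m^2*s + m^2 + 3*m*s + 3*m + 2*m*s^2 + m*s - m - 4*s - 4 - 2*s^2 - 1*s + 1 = m^2*(s + 1) + m*(2*s^2 + 4*s + 2) - 2*s^2 - 5*s - 3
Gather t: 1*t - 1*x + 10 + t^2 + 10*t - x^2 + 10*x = t^2 + 11*t - x^2 + 9*x + 10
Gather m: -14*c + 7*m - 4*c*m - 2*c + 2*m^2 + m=-16*c + 2*m^2 + m*(8 - 4*c)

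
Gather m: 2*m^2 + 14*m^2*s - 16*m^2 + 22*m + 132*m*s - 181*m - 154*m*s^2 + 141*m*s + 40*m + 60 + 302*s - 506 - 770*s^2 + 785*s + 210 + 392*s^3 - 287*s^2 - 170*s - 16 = m^2*(14*s - 14) + m*(-154*s^2 + 273*s - 119) + 392*s^3 - 1057*s^2 + 917*s - 252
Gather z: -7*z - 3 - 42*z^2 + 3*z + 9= -42*z^2 - 4*z + 6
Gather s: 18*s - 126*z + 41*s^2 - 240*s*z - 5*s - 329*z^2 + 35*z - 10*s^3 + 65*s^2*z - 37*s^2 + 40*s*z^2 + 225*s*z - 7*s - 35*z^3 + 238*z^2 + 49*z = -10*s^3 + s^2*(65*z + 4) + s*(40*z^2 - 15*z + 6) - 35*z^3 - 91*z^2 - 42*z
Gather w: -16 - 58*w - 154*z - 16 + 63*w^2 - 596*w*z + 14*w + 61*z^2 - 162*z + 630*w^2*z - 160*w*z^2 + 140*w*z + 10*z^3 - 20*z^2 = w^2*(630*z + 63) + w*(-160*z^2 - 456*z - 44) + 10*z^3 + 41*z^2 - 316*z - 32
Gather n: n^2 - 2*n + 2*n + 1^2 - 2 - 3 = n^2 - 4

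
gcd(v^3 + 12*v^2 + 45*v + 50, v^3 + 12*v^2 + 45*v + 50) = v^3 + 12*v^2 + 45*v + 50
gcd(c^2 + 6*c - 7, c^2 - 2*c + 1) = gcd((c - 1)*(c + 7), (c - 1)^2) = c - 1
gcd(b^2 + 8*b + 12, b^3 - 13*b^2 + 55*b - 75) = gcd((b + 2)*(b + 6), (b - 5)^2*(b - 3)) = 1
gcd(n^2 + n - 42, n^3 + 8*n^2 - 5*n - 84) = n + 7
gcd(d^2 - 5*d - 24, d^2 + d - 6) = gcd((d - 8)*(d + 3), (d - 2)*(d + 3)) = d + 3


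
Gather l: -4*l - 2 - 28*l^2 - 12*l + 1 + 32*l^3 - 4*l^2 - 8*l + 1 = 32*l^3 - 32*l^2 - 24*l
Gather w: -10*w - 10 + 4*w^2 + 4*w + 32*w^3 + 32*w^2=32*w^3 + 36*w^2 - 6*w - 10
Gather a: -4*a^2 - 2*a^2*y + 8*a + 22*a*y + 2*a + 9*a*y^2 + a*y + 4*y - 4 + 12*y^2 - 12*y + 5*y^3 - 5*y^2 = a^2*(-2*y - 4) + a*(9*y^2 + 23*y + 10) + 5*y^3 + 7*y^2 - 8*y - 4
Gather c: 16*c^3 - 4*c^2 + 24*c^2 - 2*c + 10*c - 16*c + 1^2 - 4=16*c^3 + 20*c^2 - 8*c - 3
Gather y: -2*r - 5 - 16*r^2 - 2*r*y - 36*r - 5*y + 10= -16*r^2 - 38*r + y*(-2*r - 5) + 5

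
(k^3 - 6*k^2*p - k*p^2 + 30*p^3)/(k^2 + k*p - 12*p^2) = (k^2 - 3*k*p - 10*p^2)/(k + 4*p)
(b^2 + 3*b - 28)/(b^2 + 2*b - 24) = (b + 7)/(b + 6)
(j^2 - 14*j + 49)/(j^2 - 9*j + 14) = (j - 7)/(j - 2)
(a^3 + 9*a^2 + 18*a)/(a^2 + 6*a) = a + 3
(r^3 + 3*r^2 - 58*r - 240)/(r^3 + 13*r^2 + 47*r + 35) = (r^2 - 2*r - 48)/(r^2 + 8*r + 7)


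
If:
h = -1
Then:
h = -1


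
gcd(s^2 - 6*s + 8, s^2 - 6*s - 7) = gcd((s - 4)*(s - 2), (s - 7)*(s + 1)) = 1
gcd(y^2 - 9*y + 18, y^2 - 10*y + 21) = y - 3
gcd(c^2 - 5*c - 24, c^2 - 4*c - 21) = c + 3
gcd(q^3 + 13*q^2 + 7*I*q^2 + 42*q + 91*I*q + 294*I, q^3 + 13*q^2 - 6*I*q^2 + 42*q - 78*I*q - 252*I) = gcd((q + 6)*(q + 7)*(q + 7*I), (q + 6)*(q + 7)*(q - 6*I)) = q^2 + 13*q + 42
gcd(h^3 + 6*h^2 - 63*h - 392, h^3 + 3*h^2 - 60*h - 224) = h^2 - h - 56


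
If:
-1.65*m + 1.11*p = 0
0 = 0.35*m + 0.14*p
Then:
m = 0.00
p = 0.00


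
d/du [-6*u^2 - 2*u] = -12*u - 2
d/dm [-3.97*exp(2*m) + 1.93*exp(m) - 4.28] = (1.93 - 7.94*exp(m))*exp(m)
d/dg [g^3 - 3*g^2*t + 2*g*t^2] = 3*g^2 - 6*g*t + 2*t^2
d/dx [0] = 0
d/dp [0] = 0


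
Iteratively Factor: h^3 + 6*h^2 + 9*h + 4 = (h + 4)*(h^2 + 2*h + 1) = (h + 1)*(h + 4)*(h + 1)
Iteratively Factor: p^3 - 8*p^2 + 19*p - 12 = (p - 1)*(p^2 - 7*p + 12) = (p - 3)*(p - 1)*(p - 4)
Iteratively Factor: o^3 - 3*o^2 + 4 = (o - 2)*(o^2 - o - 2) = (o - 2)^2*(o + 1)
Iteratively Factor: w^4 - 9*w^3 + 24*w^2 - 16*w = (w - 4)*(w^3 - 5*w^2 + 4*w) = w*(w - 4)*(w^2 - 5*w + 4) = w*(w - 4)*(w - 1)*(w - 4)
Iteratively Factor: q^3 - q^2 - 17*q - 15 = (q - 5)*(q^2 + 4*q + 3) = (q - 5)*(q + 1)*(q + 3)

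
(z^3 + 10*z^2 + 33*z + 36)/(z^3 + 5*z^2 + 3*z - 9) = (z + 4)/(z - 1)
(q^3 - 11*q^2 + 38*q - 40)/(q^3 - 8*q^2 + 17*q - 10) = (q - 4)/(q - 1)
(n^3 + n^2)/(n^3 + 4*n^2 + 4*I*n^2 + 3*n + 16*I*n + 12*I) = n^2/(n^2 + n*(3 + 4*I) + 12*I)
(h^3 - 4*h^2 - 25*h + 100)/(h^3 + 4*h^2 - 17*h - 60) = (h - 5)/(h + 3)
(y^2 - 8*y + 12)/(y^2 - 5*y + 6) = (y - 6)/(y - 3)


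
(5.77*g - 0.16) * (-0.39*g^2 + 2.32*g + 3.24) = -2.2503*g^3 + 13.4488*g^2 + 18.3236*g - 0.5184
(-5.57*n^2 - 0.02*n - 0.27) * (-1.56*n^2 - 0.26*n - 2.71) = 8.6892*n^4 + 1.4794*n^3 + 15.5211*n^2 + 0.1244*n + 0.7317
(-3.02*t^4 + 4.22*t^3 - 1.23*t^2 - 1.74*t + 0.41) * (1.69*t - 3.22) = -5.1038*t^5 + 16.8562*t^4 - 15.6671*t^3 + 1.02*t^2 + 6.2957*t - 1.3202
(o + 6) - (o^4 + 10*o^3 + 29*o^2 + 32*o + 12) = -o^4 - 10*o^3 - 29*o^2 - 31*o - 6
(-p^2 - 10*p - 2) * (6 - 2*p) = 2*p^3 + 14*p^2 - 56*p - 12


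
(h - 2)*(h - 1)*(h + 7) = h^3 + 4*h^2 - 19*h + 14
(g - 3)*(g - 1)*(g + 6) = g^3 + 2*g^2 - 21*g + 18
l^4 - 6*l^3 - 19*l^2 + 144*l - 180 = (l - 6)*(l - 3)*(l - 2)*(l + 5)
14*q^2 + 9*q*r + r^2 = (2*q + r)*(7*q + r)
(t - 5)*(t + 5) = t^2 - 25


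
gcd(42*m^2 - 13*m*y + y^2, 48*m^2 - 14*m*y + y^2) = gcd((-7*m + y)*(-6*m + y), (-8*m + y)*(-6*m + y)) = -6*m + y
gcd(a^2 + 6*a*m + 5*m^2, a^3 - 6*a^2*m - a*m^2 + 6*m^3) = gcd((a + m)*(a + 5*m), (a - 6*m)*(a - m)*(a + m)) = a + m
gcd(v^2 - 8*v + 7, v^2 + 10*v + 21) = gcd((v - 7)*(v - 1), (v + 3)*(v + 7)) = 1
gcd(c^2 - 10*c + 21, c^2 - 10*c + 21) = c^2 - 10*c + 21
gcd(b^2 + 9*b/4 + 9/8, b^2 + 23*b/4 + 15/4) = b + 3/4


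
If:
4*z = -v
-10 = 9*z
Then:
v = 40/9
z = -10/9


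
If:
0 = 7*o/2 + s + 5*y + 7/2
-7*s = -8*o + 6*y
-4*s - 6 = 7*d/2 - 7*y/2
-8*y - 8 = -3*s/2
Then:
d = -16888/4921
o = 9/703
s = 528/703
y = -604/703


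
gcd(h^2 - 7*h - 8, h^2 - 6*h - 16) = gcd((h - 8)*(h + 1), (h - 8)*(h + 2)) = h - 8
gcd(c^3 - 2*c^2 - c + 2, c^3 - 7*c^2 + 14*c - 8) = c^2 - 3*c + 2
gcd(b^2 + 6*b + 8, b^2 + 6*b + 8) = b^2 + 6*b + 8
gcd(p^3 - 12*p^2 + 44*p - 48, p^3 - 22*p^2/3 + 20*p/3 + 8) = p^2 - 8*p + 12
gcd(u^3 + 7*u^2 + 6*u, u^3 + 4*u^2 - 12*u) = u^2 + 6*u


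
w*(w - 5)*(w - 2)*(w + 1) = w^4 - 6*w^3 + 3*w^2 + 10*w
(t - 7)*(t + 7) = t^2 - 49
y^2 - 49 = (y - 7)*(y + 7)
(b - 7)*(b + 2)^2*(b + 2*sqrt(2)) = b^4 - 3*b^3 + 2*sqrt(2)*b^3 - 24*b^2 - 6*sqrt(2)*b^2 - 48*sqrt(2)*b - 28*b - 56*sqrt(2)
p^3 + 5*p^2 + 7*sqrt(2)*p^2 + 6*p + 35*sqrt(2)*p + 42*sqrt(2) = (p + 2)*(p + 3)*(p + 7*sqrt(2))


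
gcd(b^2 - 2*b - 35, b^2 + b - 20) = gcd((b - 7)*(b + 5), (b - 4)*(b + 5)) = b + 5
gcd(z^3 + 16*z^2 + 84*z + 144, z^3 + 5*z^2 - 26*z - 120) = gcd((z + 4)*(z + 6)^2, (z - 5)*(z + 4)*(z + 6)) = z^2 + 10*z + 24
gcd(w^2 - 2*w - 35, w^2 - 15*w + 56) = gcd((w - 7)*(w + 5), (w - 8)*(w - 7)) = w - 7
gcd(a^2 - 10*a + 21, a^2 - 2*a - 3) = a - 3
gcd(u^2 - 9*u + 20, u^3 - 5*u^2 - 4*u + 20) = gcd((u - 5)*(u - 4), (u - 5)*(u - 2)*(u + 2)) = u - 5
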